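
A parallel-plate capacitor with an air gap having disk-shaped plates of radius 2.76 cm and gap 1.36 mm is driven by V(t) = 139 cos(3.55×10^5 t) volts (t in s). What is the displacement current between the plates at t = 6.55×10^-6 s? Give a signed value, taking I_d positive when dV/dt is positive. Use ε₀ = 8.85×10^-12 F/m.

-5.60×10^-4 A

dV/dt = (139)(3.55×10^5)·−sin(2.32525) = -3.596×10^7 V/s.
I_d = C dV/dt with C = ε₀A/d = (8.85×10^-12)(2.393×10^-3)/(1.36×10^-3) = 1.557×10^-11 F, so I_d = (1.557×10^-11)(-3.596×10^7) = -5.60×10^-4 A.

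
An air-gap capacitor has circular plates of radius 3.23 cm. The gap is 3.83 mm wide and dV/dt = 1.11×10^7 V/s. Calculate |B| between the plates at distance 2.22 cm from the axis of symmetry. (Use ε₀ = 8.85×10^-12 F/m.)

dE/dt = (dV/dt)/d = 2.898×10^9 V/(m·s); I_d = ε₀(πR²)(dE/dt) = (8.85×10^-12)(3.278×10^-3)(2.898×10^9) = 8.407×10^-5 A.
∮B·dl = μ₀ I_d,enc with I_d,enc = I_d r²/R² = 3.971×10^-5 A; so B = μ₀ I_d,enc/(2πr) = 3.58×10^-10 T.

3.58×10^-10 T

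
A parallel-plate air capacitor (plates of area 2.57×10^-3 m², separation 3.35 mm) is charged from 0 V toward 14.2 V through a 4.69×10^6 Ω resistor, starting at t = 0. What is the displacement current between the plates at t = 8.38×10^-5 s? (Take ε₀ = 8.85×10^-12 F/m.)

C = ε₀A/d = (8.85×10^-12)(2.57×10^-3)/(3.35×10^-3) = 6.789×10^-12 F and τ = RC = 3.184×10^-5 s. I_d in the gap equals the RC charging current.
I_d(t) = (V₀/R) e^(−t/τ) = 3.028×10^-6 · e^(−2.632) = 2.18×10^-7 A.

2.18×10^-7 A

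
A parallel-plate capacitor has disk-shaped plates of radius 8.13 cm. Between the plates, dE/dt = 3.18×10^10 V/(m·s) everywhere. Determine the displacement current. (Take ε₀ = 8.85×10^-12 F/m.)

5.84×10^-3 A

With a uniform field, Φ_E = EA, so I_d = ε₀ A dE/dt = 5.84×10^-3 A.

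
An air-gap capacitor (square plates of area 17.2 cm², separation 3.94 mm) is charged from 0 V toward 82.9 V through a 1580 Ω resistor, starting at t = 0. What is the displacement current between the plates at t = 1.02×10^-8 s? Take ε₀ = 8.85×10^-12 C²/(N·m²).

9.87×10^-3 A

C = ε₀A/d = (8.85×10^-12)(1.72×10^-3)/(3.94×10^-3) = 3.863×10^-12 F, so τ = RC = 6.104×10^-9 s.
The conduction current is I(t) = (V₀/R) e^(−t/τ), and the displacement current between the plates equals it.
t/τ = 1.671; I_d = (82.9/1580) · e^(−1.671) = (0.05247)(0.1881) = 9.87×10^-3 A.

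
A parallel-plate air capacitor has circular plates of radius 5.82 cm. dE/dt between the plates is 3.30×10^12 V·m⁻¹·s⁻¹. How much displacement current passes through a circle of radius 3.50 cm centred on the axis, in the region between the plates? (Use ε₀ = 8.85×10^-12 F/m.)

I_d = ε₀ dΦ_E/dt = ε₀ πR² (dE/dt) = (8.85×10^-12)(0.01064)(3.30×10^12) = 0.3107 A through the full plate area.
The field is uniform, so I_d,enc = I_d (r/R)² = (0.3107)(3.50/5.82)² = 0.112 A.

0.112 A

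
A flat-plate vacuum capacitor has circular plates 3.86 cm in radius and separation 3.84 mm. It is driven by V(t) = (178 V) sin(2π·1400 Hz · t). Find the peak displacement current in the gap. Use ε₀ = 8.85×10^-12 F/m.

The displacement current equals the conduction current C dV/dt, which peaks at C V₀ ω.
With C = ε₀A/d = (8.85×10^-12)(4.681×10^-3)/(3.84×10^-3) = 1.079×10^-11 F and ω = 2πf = 8796 rad/s, I_d,max = (1.079×10^-11)(178)(8796) = 1.69×10^-5 A.

1.69×10^-5 A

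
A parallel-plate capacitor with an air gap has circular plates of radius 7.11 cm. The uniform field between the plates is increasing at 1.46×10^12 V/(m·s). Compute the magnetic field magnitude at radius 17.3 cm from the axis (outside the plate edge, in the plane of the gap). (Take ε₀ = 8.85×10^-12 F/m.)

2.37×10^-7 T

Through the whole plate area (πR² = 0.01588 m²), I_d = ε₀ πR² dE/dt = 0.2052 A.
Outside the plates the loop encloses all of I_d, so B·2πr = μ₀ I_d and B = 2.37×10^-7 T.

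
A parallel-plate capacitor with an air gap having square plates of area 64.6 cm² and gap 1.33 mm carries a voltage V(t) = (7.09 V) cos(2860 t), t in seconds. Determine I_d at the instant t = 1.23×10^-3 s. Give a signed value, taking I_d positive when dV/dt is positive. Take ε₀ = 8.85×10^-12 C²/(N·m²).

3.20×10^-7 A

dE/dt = (V₀ω/d)·−sin(ωt) with ωt = 3.5178 rad: (7.09)(2860)(0.3674)/(1.33×10^-3) = 5.601×10^6 V/(m·s).
I_d = ε₀ A dE/dt = (8.85×10^-12)(6.46×10^-3)(5.601×10^6) = 3.20×10^-7 A.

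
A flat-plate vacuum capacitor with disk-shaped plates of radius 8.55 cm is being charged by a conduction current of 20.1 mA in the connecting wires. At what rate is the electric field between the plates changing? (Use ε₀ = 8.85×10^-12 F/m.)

9.89×10^10 V/(m·s)

The displacement current between the plates equals the conduction current, I_d = 20.1 mA.
Inverting I_d = ε₀ A dE/dt gives dE/dt = 0.0201 / (8.85×10^-12 · 0.02297) = 9.89×10^10 V/(m·s).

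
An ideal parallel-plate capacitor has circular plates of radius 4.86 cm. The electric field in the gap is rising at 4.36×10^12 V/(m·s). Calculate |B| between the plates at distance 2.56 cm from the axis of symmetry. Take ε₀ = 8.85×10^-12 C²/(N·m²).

Total displacement current: I_d = ε₀(πR²)(dE/dt) = (8.85×10^-12)(7.420×10^-3)(4.36×10^12) = 0.2863 A.
An Ampèrian loop of radius r encloses a fraction (r/R)² of I_d. Then B·2πr = μ₀ I_d (r/R)², giving B = μ₀ I_d r/(2πR²) = 6.21×10^-7 T.

6.21×10^-7 T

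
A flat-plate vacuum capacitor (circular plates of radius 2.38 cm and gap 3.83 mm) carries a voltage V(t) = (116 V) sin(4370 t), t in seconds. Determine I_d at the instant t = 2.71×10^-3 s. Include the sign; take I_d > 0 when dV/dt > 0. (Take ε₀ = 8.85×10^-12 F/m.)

C = ε₀A/d = (8.85×10^-12)(1.780×10^-3)/(3.83×10^-3) = 4.113×10^-12 F. dV/dt = V₀ω·cos(ωt); at ωt = 11.8427 rad this factor is 0.7494.
I_d = C dV/dt = (4.113×10^-12)(116)(4370)(0.7494) = 1.56×10^-6 A.

1.56×10^-6 A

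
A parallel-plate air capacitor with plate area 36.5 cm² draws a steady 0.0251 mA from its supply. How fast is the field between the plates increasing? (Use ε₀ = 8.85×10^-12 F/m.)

7.77×10^8 V/(m·s)

By continuity, I_d in the gap equals the 0.0251 mA flowing in the wire.
Inverting I_d = ε₀ A dE/dt gives dE/dt = 2.51×10^-5 / (8.85×10^-12 · 3.65×10^-3) = 7.77×10^8 V/(m·s).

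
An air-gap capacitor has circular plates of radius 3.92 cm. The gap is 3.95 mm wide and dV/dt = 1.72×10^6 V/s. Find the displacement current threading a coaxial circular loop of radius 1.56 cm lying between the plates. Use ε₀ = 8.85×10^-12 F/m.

2.95×10^-6 A

dE/dt = (dV/dt)/d = 4.354×10^8 V/(m·s); I_d = ε₀(πR²)(dE/dt) = (8.85×10^-12)(4.827×10^-3)(4.354×10^8) = 1.860×10^-5 A.
The field is uniform, so I_d,enc = I_d (r/R)² = (1.860×10^-5)(1.56/3.92)² = 2.95×10^-6 A.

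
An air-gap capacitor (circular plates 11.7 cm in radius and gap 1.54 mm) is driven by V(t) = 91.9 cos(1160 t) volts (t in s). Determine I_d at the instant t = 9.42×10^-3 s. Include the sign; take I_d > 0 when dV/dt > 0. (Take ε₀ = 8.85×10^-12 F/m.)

2.63×10^-5 A

dV/dt = (91.9)(1160)·−sin(10.9272) = 1.064×10^5 V/s.
I_d = C dV/dt with C = ε₀A/d = (8.85×10^-12)(0.04301)/(1.54×10^-3) = 2.472×10^-10 F, so I_d = (2.472×10^-10)(1.064×10^5) = 2.63×10^-5 A.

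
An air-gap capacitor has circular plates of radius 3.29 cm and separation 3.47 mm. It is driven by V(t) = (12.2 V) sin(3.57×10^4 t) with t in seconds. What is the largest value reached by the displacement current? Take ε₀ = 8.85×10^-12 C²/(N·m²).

3.78×10^-6 A

(dE/dt)_max = V₀ω/d = 1.255×10^8 V/(m·s); ω = 3.57×10^4 rad/s.
I_d,max = ε₀ A (dE/dt)_max = (8.85×10^-12)(3.400×10^-3)(1.255×10^8) = 3.78×10^-6 A.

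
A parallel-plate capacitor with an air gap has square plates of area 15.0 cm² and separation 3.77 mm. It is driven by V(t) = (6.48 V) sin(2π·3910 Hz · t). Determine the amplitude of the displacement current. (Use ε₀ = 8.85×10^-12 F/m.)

(dE/dt)_max = V₀ω/d = 4.223×10^7 V/(m·s); ω = 2πf = 2.457×10^4 rad/s.
I_d,max = ε₀ A (dE/dt)_max = (8.85×10^-12)(1.50×10^-3)(4.223×10^7) = 5.61×10^-7 A.

5.61×10^-7 A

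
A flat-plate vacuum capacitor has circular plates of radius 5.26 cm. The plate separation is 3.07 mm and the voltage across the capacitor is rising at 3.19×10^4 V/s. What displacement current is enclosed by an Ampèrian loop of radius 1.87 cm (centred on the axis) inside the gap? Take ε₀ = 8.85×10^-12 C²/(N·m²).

dE/dt = (dV/dt)/d = 1.039×10^7 V/(m·s); I_d = ε₀(πR²)(dE/dt) = (8.85×10^-12)(8.692×10^-3)(1.039×10^7) = 7.992×10^-7 A.
Through an area πr² the displacement current is I_d·(πr²/πR²) = I_d (r/R)² = 1.01×10^-7 A.

1.01×10^-7 A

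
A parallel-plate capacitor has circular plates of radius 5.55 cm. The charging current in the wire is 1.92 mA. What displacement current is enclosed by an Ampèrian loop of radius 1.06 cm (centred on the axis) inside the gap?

7.00×10^-5 A

By continuity the displacement current in the gap matches the conduction current: I_d = 1.92×10^-3 A.
The field is uniform, so I_d,enc = I_d (r/R)² = (1.92×10^-3)(1.06/5.55)² = 7.00×10^-5 A.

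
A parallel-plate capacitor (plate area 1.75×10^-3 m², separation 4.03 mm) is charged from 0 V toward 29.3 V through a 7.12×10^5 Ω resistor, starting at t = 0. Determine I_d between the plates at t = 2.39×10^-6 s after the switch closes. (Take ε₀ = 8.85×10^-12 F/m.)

With C = ε₀A/d = (8.85×10^-12)(1.75×10^-3)/(4.03×10^-3) = 3.843×10^-12 F, the time constant is τ = RC = 2.736×10^-6 s, so t/τ = 0.8735 and e^(−t/τ) = 0.4175.
I_d = I_cond = (V₀/R) e^(−t/τ) = (4.115×10^-5)(0.4175) = 1.72×10^-5 A.

1.72×10^-5 A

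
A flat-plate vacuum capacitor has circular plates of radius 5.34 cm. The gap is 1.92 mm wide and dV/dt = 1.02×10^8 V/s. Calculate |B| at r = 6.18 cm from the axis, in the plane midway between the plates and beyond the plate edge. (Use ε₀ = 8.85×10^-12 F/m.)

1.36×10^-8 T

With E = V/d, dE/dt = 5.313×10^10 V/(m·s) and πR² = 8.958×10^-3 m², giving I_d = ε₀ πR² dE/dt = 4.212×10^-3 A.
Outside the plates the loop encloses all of I_d, so B·2πr = μ₀ I_d and B = 1.36×10^-8 T.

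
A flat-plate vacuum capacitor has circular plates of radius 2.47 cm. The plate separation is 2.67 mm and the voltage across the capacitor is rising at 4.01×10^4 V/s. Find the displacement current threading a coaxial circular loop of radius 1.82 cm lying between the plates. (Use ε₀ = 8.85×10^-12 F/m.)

1.38×10^-7 A

dE/dt = (dV/dt)/d = 1.502×10^7 V/(m·s); I_d = ε₀(πR²)(dE/dt) = (8.85×10^-12)(1.917×10^-3)(1.502×10^7) = 2.548×10^-7 A.
Since J_d is uniform, the enclosed fraction is (r/R)² = 0.5429, giving I_d,enc = 1.38×10^-7 A.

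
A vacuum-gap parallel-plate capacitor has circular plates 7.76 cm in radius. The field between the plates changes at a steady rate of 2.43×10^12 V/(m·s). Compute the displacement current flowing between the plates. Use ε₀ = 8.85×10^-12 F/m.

0.407 A

With a uniform field, Φ_E = EA, so I_d = ε₀ A dE/dt = 0.407 A.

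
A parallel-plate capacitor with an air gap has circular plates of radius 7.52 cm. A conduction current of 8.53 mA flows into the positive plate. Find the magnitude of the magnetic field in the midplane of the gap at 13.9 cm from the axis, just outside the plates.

1.23×10^-8 T

No conduction current crosses the gap, so I_d there equals the 8.53×10^-3 A in the leads.
For r ≥ R the full I_d is enclosed: B = μ₀ I_d/(2πr) = (4π×10^-7)(8.53×10^-3)/(2π·0.139) = 1.23×10^-8 T.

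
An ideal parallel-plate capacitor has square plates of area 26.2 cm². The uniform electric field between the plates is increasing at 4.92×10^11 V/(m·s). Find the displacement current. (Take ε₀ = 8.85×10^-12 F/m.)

0.0114 A

With a uniform field, Φ_E = EA, so I_d = ε₀ A dE/dt = 0.0114 A.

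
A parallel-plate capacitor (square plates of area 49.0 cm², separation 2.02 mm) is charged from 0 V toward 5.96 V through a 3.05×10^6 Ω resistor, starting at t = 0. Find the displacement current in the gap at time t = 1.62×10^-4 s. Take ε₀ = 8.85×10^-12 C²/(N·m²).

1.65×10^-7 A

C = ε₀A/d = (8.85×10^-12)(4.90×10^-3)/(2.02×10^-3) = 2.147×10^-11 F and τ = RC = 6.548×10^-5 s. I_d in the gap equals the RC charging current.
I_d(t) = (V₀/R) e^(−t/τ) = 1.954×10^-6 · e^(−2.474) = 1.65×10^-7 A.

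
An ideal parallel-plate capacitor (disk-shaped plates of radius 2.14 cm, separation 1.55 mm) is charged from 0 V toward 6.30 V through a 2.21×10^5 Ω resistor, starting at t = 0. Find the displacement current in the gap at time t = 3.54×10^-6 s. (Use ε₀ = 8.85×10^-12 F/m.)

4.06×10^-6 A

With C = ε₀A/d = (8.85×10^-12)(1.439×10^-3)/(1.55×10^-3) = 8.216×10^-12 F, the time constant is τ = RC = 1.816×10^-6 s, so t/τ = 1.949 and e^(−t/τ) = 0.1424.
I_d = I_cond = (V₀/R) e^(−t/τ) = (2.851×10^-5)(0.1424) = 4.06×10^-6 A.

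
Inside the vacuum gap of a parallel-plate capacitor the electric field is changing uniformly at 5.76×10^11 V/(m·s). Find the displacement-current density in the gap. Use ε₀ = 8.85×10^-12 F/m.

5.10 A/m²

The displacement-current density is ε₀ ∂E/∂t = (8.85×10^-12)(5.76×10^11) = 5.10 A/m².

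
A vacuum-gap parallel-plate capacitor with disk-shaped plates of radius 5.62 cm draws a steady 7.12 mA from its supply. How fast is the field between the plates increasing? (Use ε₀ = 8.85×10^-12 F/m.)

8.11×10^10 V/(m·s)

The displacement current between the plates equals the conduction current, I_d = 7.12 mA.
Inverting I_d = ε₀ A dE/dt gives dE/dt = 7.12×10^-3 / (8.85×10^-12 · 9.923×10^-3) = 8.11×10^10 V/(m·s).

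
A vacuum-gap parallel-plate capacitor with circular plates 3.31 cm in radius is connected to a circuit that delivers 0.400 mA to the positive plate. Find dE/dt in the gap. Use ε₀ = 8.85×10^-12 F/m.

By continuity, I_d in the gap equals the 0.400 mA flowing in the wire.
Inverting I_d = ε₀ A dE/dt gives dE/dt = 4.00×10^-4 / (8.85×10^-12 · 3.442×10^-3) = 1.31×10^10 V/(m·s).

1.31×10^10 V/(m·s)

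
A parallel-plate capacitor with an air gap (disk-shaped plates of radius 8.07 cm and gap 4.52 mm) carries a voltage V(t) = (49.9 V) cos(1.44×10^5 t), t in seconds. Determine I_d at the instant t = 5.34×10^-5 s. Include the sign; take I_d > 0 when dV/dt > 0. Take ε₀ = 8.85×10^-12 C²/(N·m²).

C = ε₀A/d = (8.85×10^-12)(0.02046)/(4.52×10^-3) = 4.006×10^-11 F. dV/dt = V₀ω·−sin(ωt); at ωt = 7.6896 rad this factor is -0.9865.
I_d = C dV/dt = (4.006×10^-11)(49.9)(1.44×10^5)(-0.9865) = -2.84×10^-4 A.

-2.84×10^-4 A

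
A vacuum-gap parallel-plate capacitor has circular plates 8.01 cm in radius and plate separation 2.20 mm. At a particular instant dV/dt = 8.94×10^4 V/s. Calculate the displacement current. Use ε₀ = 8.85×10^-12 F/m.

C = ε₀A/d = (8.85×10^-12)(0.02016)/(2.20×10^-3) = 8.110×10^-11 F.
I_d = C dV/dt = (8.110×10^-11)(8.94×10^4) = 7.25×10^-6 A.

7.25×10^-6 A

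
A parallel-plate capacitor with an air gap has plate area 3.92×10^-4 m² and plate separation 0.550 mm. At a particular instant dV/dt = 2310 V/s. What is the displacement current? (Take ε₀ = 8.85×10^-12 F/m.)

E = V/d so dE/dt = (dV/dt)/d = 4.200×10^6 V/(m·s), and I_d = ε₀ A dE/dt = (8.85×10^-12)(3.92×10^-4)(4.200×10^6) = 1.46×10^-8 A.

1.46×10^-8 A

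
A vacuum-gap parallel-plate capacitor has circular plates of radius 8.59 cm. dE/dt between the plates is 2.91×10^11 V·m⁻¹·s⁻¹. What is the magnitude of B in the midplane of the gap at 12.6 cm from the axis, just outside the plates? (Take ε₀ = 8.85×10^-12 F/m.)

9.48×10^-8 T

Total displacement current: I_d = ε₀(πR²)(dE/dt) = (8.85×10^-12)(0.02318)(2.91×10^11) = 0.05970 A.
Outside the plates the loop encloses all of I_d, so B·2πr = μ₀ I_d and B = 9.48×10^-8 T.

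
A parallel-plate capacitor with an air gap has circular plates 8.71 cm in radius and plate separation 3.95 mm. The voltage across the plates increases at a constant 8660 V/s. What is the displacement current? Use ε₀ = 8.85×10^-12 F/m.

C = ε₀A/d = (8.85×10^-12)(0.02383)/(3.95×10^-3) = 5.339×10^-11 F.
I_d = C dV/dt = (5.339×10^-11)(8660) = 4.62×10^-7 A.

4.62×10^-7 A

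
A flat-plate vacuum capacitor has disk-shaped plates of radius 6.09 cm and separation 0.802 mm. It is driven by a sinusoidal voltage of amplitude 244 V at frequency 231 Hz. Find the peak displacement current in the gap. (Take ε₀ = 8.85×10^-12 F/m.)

(dE/dt)_max = V₀ω/d = 4.415×10^8 V/(m·s); ω = 2πf = 1451 rad/s.
I_d,max = ε₀ A (dE/dt)_max = (8.85×10^-12)(0.01165)(4.415×10^8) = 4.55×10^-5 A.

4.55×10^-5 A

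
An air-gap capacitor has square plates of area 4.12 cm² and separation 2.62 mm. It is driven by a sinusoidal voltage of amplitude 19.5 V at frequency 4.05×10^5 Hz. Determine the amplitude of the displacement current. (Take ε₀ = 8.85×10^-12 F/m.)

6.91×10^-5 A

The displacement current equals the conduction current C dV/dt, which peaks at C V₀ ω.
With C = ε₀A/d = (8.85×10^-12)(4.12×10^-4)/(2.62×10^-3) = 1.392×10^-12 F and ω = 2πf = 2.545×10^6 rad/s, I_d,max = (1.392×10^-12)(19.5)(2.545×10^6) = 6.91×10^-5 A.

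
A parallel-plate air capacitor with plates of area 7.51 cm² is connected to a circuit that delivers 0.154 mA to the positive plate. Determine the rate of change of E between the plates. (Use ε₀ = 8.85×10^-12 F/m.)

2.32×10^10 V/(m·s)

The displacement current between the plates equals the conduction current, I_d = 0.154 mA.
Inverting I_d = ε₀ A dE/dt gives dE/dt = 1.54×10^-4 / (8.85×10^-12 · 7.51×10^-4) = 2.32×10^10 V/(m·s).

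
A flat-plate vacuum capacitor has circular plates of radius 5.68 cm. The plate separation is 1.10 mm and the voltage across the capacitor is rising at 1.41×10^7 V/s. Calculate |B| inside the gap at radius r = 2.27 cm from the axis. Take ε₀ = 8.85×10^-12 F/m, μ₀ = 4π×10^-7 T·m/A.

1.62×10^-9 T

dE/dt = (dV/dt)/d = 1.282×10^10 V/(m·s); I_d = ε₀(πR²)(dE/dt) = (8.85×10^-12)(0.01014)(1.282×10^10) = 1.150×10^-3 A.
An Ampèrian loop of radius r encloses a fraction (r/R)² of I_d. Then B·2πr = μ₀ I_d (r/R)², giving B = μ₀ I_d r/(2πR²) = 1.62×10^-9 T.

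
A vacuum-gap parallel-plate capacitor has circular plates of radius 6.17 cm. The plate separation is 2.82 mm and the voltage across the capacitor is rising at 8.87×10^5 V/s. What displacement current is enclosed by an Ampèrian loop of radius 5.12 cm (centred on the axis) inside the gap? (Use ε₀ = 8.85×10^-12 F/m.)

dE/dt = (dV/dt)/d = 3.145×10^8 V/(m·s); I_d = ε₀(πR²)(dE/dt) = (8.85×10^-12)(0.01196)(3.145×10^8) = 3.329×10^-5 A.
Since J_d is uniform, the enclosed fraction is (r/R)² = 0.6886, giving I_d,enc = 2.29×10^-5 A.

2.29×10^-5 A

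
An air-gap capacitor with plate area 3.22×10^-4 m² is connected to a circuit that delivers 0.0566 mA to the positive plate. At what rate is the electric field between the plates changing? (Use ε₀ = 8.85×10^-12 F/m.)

By continuity, I_d in the gap equals the 0.0566 mA flowing in the wire.
Since I_d = ε₀ A dE/dt, dE/dt = I_d/(ε₀A) = (5.66×10^-5)/((8.85×10^-12)(3.22×10^-4)) = 1.99×10^10 V/(m·s).

1.99×10^10 V/(m·s)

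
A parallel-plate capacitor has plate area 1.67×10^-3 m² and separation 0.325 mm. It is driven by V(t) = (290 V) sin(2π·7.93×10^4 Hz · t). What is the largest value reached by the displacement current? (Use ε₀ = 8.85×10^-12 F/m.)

6.57×10^-3 A

C = ε₀A/d = (8.85×10^-12)(1.67×10^-3)/(3.25×10^-4) = 4.548×10^-11 F; ω = 2πf = 4.983×10^5 rad/s.
I_d = C dV/dt, so |I_d|_max = C V₀ ω = (4.548×10^-11)(290)(4.983×10^5) = 6.57×10^-3 A.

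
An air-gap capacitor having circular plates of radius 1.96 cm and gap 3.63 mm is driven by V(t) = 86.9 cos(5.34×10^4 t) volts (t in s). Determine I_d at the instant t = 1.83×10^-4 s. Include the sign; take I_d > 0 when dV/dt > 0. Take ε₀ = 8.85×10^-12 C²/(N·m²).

4.65×10^-6 A

dE/dt = (V₀ω/d)·−sin(ωt) with ωt = 9.7722 rad: (86.9)(5.34×10^4)(0.3405)/(3.63×10^-3) = 4.353×10^8 V/(m·s).
I_d = ε₀ A dE/dt = (8.85×10^-12)(1.207×10^-3)(4.353×10^8) = 4.65×10^-6 A.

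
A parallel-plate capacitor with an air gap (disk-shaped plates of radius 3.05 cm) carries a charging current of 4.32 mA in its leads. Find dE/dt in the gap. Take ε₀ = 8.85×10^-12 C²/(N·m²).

Charge continuity gives I_d = I = 4.32×10^-3 A between the plates.
Since I_d = ε₀ A dE/dt, dE/dt = I_d/(ε₀A) = (4.32×10^-3)/((8.85×10^-12)(2.922×10^-3)) = 1.67×10^11 V/(m·s).

1.67×10^11 V/(m·s)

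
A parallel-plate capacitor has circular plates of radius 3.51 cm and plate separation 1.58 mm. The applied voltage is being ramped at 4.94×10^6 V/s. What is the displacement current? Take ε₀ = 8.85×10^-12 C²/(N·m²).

1.07×10^-4 A

E = V/d so dE/dt = (dV/dt)/d = 3.127×10^9 V/(m·s), and I_d = ε₀ A dE/dt = (8.85×10^-12)(3.870×10^-3)(3.127×10^9) = 1.07×10^-4 A.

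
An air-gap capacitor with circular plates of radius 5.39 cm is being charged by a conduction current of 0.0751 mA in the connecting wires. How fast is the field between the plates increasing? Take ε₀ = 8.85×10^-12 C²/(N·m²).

By continuity, I_d in the gap equals the 0.0751 mA flowing in the wire.
Inverting I_d = ε₀ A dE/dt gives dE/dt = 7.51×10^-5 / (8.85×10^-12 · 9.127×10^-3) = 9.30×10^8 V/(m·s).

9.30×10^8 V/(m·s)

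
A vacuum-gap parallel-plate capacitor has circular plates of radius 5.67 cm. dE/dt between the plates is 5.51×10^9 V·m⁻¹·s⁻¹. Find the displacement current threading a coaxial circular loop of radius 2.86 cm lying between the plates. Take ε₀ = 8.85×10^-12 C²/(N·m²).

1.25×10^-4 A

Through the whole plate area (πR² = 0.01010 m²), I_d = ε₀ πR² dE/dt = 4.925×10^-4 A.
Since J_d is uniform, the enclosed fraction is (r/R)² = 0.2544, giving I_d,enc = 1.25×10^-4 A.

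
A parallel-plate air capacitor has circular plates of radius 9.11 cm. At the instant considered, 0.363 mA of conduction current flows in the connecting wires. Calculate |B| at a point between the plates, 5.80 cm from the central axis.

Between the plates the displacement current equals the wire current: I_d = 0.363 mA = 3.63×10^-4 A.
For r < R the Ampère–Maxwell law gives B(2πr) = μ₀ I_d (r²/R²), so B = μ₀ I_d r/(2πR²) = (4π×10^-7)(3.63×10^-4)(0.0580)/(2π·0.0911²) = 5.07×10^-10 T.

5.07×10^-10 T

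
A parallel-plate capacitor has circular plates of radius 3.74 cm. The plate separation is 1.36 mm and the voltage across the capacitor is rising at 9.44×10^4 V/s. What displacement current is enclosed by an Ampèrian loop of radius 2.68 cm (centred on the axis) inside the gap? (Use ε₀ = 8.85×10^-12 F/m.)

I_d = C dV/dt with C = ε₀πR²/d = 2.859×10^-11 F, so I_d = (2.859×10^-11)(9.44×10^4) = 2.699×10^-6 A.
The field is uniform, so I_d,enc = I_d (r/R)² = (2.699×10^-6)(2.68/3.74)² = 1.39×10^-6 A.

1.39×10^-6 A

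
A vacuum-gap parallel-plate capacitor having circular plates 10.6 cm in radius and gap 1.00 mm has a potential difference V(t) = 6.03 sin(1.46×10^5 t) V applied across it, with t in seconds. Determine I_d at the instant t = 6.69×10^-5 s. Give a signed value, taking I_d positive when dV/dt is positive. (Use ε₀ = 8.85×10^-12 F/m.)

-2.59×10^-4 A

dV/dt = (6.03)(1.46×10^5)·cos(9.7674) = -8.292×10^5 V/s.
I_d = C dV/dt with C = ε₀A/d = (8.85×10^-12)(0.03530)/(1.00×10^-3) = 3.124×10^-10 F, so I_d = (3.124×10^-10)(-8.292×10^5) = -2.59×10^-4 A.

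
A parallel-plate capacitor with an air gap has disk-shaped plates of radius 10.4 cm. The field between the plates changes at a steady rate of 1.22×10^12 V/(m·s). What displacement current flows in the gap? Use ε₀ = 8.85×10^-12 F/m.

0.367 A

With a uniform field, Φ_E = EA, so I_d = ε₀ A dE/dt = 0.367 A.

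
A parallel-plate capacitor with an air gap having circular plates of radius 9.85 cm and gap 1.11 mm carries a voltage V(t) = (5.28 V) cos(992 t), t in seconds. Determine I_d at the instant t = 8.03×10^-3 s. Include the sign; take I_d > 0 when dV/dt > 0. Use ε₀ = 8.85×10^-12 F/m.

C = ε₀A/d = (8.85×10^-12)(0.03048)/(1.11×10^-3) = 2.430×10^-10 F. dV/dt = V₀ω·−sin(ωt); at ωt = 7.96576 rad this factor is -0.9938.
I_d = C dV/dt = (2.430×10^-10)(5.28)(992)(-0.9938) = -1.26×10^-6 A.

-1.26×10^-6 A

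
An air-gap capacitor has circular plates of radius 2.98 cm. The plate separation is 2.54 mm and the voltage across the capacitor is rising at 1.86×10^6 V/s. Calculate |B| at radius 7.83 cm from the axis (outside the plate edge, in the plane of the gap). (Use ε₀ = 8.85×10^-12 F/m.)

dE/dt = (dV/dt)/d = 7.323×10^8 V/(m·s); I_d = ε₀(πR²)(dE/dt) = (8.85×10^-12)(2.790×10^-3)(7.323×10^8) = 1.808×10^-5 A.
With r > R the enclosed displacement current is the full I_d; B = μ₀ I_d / (2πr) = 4.62×10^-11 T.

4.62×10^-11 T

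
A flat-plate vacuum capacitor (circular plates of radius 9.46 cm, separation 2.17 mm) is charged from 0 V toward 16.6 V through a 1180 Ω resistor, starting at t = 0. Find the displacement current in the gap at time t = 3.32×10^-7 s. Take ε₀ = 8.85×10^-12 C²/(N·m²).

1.21×10^-3 A

C = ε₀A/d = (8.85×10^-12)(0.02811)/(2.17×10^-3) = 1.146×10^-10 F and τ = RC = 1.352×10^-7 s. I_d in the gap equals the RC charging current.
I_d(t) = (V₀/R) e^(−t/τ) = 0.01407 · e^(−2.456) = 1.21×10^-3 A.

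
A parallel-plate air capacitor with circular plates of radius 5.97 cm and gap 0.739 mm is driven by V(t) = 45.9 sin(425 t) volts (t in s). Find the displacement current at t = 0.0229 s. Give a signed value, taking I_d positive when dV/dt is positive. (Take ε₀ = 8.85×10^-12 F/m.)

dE/dt = (V₀ω/d)·cos(ωt) with ωt = 9.7325 rad: (45.9)(425)(-0.9530)/(7.39×10^-4) = -2.516×10^7 V/(m·s).
I_d = ε₀ A dE/dt = (8.85×10^-12)(0.01120)(-2.516×10^7) = -2.49×10^-6 A.

-2.49×10^-6 A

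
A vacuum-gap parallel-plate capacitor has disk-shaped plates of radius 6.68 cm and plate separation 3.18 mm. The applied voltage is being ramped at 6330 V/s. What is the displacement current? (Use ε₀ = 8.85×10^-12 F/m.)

E = V/d so dE/dt = (dV/dt)/d = 1.991×10^6 V/(m·s), and I_d = ε₀ A dE/dt = (8.85×10^-12)(0.01402)(1.991×10^6) = 2.47×10^-7 A.

2.47×10^-7 A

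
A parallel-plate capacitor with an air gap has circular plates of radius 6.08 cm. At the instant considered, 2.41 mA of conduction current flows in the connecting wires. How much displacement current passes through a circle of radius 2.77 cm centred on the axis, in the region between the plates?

5.00×10^-4 A

By continuity the displacement current in the gap matches the conduction current: I_d = 2.41×10^-3 A.
Through an area πr² the displacement current is I_d·(πr²/πR²) = I_d (r/R)² = 5.00×10^-4 A.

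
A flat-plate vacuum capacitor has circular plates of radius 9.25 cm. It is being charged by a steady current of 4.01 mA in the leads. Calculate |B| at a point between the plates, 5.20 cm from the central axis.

4.87×10^-9 T

No conduction current crosses the gap, so I_d there equals the 4.01×10^-3 A in the leads.
∮B·dl = μ₀ I_d,enc with I_d,enc = I_d r²/R² = 1.267×10^-3 A; so B = μ₀ I_d,enc/(2πr) = 4.87×10^-9 T.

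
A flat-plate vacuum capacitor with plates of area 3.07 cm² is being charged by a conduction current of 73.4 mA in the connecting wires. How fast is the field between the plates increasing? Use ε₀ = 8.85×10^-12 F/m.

The displacement current between the plates equals the conduction current, I_d = 73.4 mA.
Inverting I_d = ε₀ A dE/dt gives dE/dt = 0.0734 / (8.85×10^-12 · 3.07×10^-4) = 2.70×10^13 V/(m·s).

2.70×10^13 V/(m·s)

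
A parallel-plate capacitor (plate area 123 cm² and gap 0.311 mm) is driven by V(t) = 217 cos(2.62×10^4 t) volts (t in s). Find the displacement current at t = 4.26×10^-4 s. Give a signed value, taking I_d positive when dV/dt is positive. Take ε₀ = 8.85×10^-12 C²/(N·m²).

C = ε₀A/d = (8.85×10^-12)(0.0123)/(3.11×10^-4) = 3.500×10^-10 F. dV/dt = V₀ω·−sin(ωt); at ωt = 11.1612 rad this factor is 0.9863.
I_d = C dV/dt = (3.500×10^-10)(217)(2.62×10^4)(0.9863) = 1.96×10^-3 A.

1.96×10^-3 A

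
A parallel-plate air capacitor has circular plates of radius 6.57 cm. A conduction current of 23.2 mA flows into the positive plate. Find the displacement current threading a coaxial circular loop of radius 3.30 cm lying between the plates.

5.85×10^-3 A

By continuity the displacement current in the gap matches the conduction current: I_d = 0.0232 A.
Through an area πr² the displacement current is I_d·(πr²/πR²) = I_d (r/R)² = 5.85×10^-3 A.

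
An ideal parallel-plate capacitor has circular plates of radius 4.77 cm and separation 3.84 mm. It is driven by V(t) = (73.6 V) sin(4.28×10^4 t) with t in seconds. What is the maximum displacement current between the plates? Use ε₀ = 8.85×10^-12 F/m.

5.19×10^-5 A

(dE/dt)_max = V₀ω/d = 8.203×10^8 V/(m·s); ω = 4.28×10^4 rad/s.
I_d,max = ε₀ A (dE/dt)_max = (8.85×10^-12)(7.148×10^-3)(8.203×10^8) = 5.19×10^-5 A.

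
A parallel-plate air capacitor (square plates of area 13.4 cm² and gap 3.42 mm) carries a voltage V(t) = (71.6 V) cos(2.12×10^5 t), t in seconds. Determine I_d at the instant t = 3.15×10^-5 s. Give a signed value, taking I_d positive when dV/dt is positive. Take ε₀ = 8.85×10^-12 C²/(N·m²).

dE/dt = (V₀ω/d)·−sin(ωt) with ωt = 6.678 rad: (71.6)(2.12×10^5)(-0.3846)/(3.42×10^-3) = -1.707×10^9 V/(m·s).
I_d = ε₀ A dE/dt = (8.85×10^-12)(1.34×10^-3)(-1.707×10^9) = -2.02×10^-5 A.

-2.02×10^-5 A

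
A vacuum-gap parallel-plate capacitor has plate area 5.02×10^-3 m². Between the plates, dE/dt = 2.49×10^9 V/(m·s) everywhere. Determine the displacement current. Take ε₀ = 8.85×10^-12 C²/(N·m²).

The displacement current is ε₀ times dΦ_E/dt = ε₀ A dE/dt = (8.85×10^-12)(5.02×10^-3)(2.49×10^9) = 1.11×10^-4 A.

1.11×10^-4 A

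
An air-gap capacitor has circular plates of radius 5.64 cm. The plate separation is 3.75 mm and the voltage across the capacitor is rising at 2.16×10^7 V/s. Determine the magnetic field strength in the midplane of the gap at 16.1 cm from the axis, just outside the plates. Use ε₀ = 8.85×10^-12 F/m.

6.33×10^-10 T

I_d = C dV/dt with C = ε₀πR²/d = 2.358×10^-11 F, so I_d = (2.358×10^-11)(2.16×10^7) = 5.093×10^-4 A.
Outside the plates the loop encloses all of I_d, so B·2πr = μ₀ I_d and B = 6.33×10^-10 T.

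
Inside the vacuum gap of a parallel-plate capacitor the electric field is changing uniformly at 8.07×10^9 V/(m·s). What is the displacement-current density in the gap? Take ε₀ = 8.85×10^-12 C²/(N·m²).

The displacement-current density is ε₀ ∂E/∂t = (8.85×10^-12)(8.07×10^9) = 0.0714 A/m².

0.0714 A/m²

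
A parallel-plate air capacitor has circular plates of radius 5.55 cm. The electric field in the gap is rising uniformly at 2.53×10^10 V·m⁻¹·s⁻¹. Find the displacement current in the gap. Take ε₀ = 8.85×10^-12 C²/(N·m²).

With a uniform field, Φ_E = EA, so I_d = ε₀ A dE/dt = 2.17×10^-3 A.

2.17×10^-3 A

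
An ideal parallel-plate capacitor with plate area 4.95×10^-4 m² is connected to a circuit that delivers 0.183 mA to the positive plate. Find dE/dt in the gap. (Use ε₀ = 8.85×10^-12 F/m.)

4.18×10^10 V/(m·s)

Charge continuity gives I_d = I = 1.83×10^-4 A between the plates.
Then dE/dt = I_d/(ε₀A) = 4.18×10^10 V/(m·s).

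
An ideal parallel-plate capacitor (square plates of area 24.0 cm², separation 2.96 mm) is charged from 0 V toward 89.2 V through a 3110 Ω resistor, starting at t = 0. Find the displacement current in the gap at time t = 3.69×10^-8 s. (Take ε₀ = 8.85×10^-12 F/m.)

With C = ε₀A/d = (8.85×10^-12)(2.40×10^-3)/(2.96×10^-3) = 7.176×10^-12 F, the time constant is τ = RC = 2.232×10^-8 s, so t/τ = 1.653 and e^(−t/τ) = 0.1915.
I_d = I_cond = (V₀/R) e^(−t/τ) = (0.02868)(0.1915) = 5.49×10^-3 A.

5.49×10^-3 A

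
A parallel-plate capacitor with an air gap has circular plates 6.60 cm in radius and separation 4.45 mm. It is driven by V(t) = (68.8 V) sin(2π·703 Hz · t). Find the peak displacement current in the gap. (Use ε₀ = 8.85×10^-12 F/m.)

8.27×10^-6 A

C = ε₀A/d = (8.85×10^-12)(0.01368)/(4.45×10^-3) = 2.721×10^-11 F; ω = 2πf = 4417 rad/s.
I_d = C dV/dt, so |I_d|_max = C V₀ ω = (2.721×10^-11)(68.8)(4417) = 8.27×10^-6 A.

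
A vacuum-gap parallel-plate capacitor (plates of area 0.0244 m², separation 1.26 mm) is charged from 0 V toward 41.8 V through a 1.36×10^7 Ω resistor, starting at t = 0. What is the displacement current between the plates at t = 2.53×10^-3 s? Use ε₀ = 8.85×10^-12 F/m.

With C = ε₀A/d = (8.85×10^-12)(0.0244)/(1.26×10^-3) = 1.714×10^-10 F, the time constant is τ = RC = 2.331×10^-3 s, so t/τ = 1.085 and e^(−t/τ) = 0.3379.
I_d = I_cond = (V₀/R) e^(−t/τ) = (3.074×10^-6)(0.3379) = 1.04×10^-6 A.

1.04×10^-6 A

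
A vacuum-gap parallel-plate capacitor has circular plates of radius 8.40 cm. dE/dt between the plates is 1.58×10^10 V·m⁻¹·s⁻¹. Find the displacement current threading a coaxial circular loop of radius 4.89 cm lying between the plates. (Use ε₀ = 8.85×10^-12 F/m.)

Through the whole plate area (πR² = 0.02217 m²), I_d = ε₀ πR² dE/dt = 3.100×10^-3 A.
Since J_d is uniform, the enclosed fraction is (r/R)² = 0.3389, giving I_d,enc = 1.05×10^-3 A.

1.05×10^-3 A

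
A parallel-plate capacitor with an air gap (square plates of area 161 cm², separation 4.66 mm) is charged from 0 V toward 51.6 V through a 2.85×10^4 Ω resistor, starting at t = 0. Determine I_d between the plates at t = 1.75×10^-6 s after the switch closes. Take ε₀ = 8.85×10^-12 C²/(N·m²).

2.43×10^-4 A

With C = ε₀A/d = (8.85×10^-12)(0.0161)/(4.66×10^-3) = 3.058×10^-11 F, the time constant is τ = RC = 8.715×10^-7 s, so t/τ = 2.008 and e^(−t/τ) = 0.1343.
I_d = I_cond = (V₀/R) e^(−t/τ) = (1.811×10^-3)(0.1343) = 2.43×10^-4 A.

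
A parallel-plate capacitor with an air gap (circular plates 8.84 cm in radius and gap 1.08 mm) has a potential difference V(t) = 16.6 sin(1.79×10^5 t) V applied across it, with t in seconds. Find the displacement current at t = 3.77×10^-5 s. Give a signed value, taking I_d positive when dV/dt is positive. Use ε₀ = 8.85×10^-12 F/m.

5.34×10^-4 A

dE/dt = (V₀ω/d)·cos(ωt) with ωt = 6.7483 rad: (16.6)(1.79×10^5)(0.8938)/(1.08×10^-3) = 2.459×10^9 V/(m·s).
I_d = ε₀ A dE/dt = (8.85×10^-12)(0.02455)(2.459×10^9) = 5.34×10^-4 A.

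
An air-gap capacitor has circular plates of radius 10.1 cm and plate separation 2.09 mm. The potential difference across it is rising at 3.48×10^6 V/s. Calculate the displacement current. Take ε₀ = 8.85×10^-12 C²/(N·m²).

4.72×10^-4 A

The field between the plates is E = V/d, so dE/dt = (3.48×10^6)/(2.09×10^-3 m) = 1.665×10^9 V/(m·s).
I_d = ε₀ A (dE/dt) = (8.85×10^-12)(0.03205)(1.665×10^9) = 4.72×10^-4 A.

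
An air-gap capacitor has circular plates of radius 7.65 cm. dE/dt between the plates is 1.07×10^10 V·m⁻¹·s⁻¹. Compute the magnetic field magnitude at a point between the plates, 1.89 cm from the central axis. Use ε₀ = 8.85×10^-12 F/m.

I_d = ε₀ dΦ_E/dt = ε₀ πR² (dE/dt) = (8.85×10^-12)(0.01839)(1.07×10^10) = 1.741×10^-3 A through the full plate area.
∮B·dl = μ₀ I_d,enc with I_d,enc = I_d r²/R² = 1.063×10^-4 A; so B = μ₀ I_d,enc/(2πr) = 1.12×10^-9 T.

1.12×10^-9 T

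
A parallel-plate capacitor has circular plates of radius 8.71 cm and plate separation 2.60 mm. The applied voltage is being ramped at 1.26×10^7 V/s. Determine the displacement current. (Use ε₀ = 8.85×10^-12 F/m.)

E = V/d so dE/dt = (dV/dt)/d = 4.846×10^9 V/(m·s), and I_d = ε₀ A dE/dt = (8.85×10^-12)(0.02383)(4.846×10^9) = 1.02×10^-3 A.

1.02×10^-3 A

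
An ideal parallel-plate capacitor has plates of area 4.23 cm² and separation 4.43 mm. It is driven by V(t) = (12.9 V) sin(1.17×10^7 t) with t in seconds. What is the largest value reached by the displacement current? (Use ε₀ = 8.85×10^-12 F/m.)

(dE/dt)_max = V₀ω/d = 3.407×10^10 V/(m·s); ω = 1.17×10^7 rad/s.
I_d,max = ε₀ A (dE/dt)_max = (8.85×10^-12)(4.23×10^-4)(3.407×10^10) = 1.28×10^-4 A.

1.28×10^-4 A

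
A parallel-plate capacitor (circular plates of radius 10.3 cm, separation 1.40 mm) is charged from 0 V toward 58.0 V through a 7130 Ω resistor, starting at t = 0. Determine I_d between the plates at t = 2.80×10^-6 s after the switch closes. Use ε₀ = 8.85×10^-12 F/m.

1.26×10^-3 A

C = ε₀A/d = (8.85×10^-12)(0.03333)/(1.40×10^-3) = 2.107×10^-10 F, so τ = RC = 1.502×10^-6 s.
The conduction current is I(t) = (V₀/R) e^(−t/τ), and the displacement current between the plates equals it.
t/τ = 1.864; I_d = (58.0/7130) · e^(−1.864) = (8.135×10^-3)(0.1551) = 1.26×10^-3 A.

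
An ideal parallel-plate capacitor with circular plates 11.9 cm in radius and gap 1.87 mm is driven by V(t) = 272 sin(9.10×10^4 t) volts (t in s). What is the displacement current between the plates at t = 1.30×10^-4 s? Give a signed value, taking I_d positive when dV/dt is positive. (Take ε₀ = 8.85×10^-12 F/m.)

C = ε₀A/d = (8.85×10^-12)(0.04449)/(1.87×10^-3) = 2.106×10^-10 F. dV/dt = V₀ω·cos(ωt); at ωt = 11.83 rad this factor is 0.7409.
I_d = C dV/dt = (2.106×10^-10)(272)(9.10×10^4)(0.7409) = 3.86×10^-3 A.

3.86×10^-3 A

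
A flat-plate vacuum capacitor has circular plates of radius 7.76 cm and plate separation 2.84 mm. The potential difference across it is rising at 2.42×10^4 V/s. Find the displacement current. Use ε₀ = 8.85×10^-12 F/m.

1.43×10^-6 A

E = V/d so dE/dt = (dV/dt)/d = 8.521×10^6 V/(m·s), and I_d = ε₀ A dE/dt = (8.85×10^-12)(0.01892)(8.521×10^6) = 1.43×10^-6 A.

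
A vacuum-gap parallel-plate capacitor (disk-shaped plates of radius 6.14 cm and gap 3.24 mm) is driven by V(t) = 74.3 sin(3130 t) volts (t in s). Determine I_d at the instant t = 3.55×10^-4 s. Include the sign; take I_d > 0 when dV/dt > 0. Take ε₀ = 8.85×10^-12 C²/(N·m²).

3.34×10^-6 A

C = ε₀A/d = (8.85×10^-12)(0.01184)/(3.24×10^-3) = 3.234×10^-11 F. dV/dt = V₀ω·cos(ωt); at ωt = 1.11115 rad this factor is 0.4436.
I_d = C dV/dt = (3.234×10^-11)(74.3)(3130)(0.4436) = 3.34×10^-6 A.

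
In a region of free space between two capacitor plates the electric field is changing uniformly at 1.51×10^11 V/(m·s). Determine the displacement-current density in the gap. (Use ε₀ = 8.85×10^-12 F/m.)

1.34 A/m²

J_d = ε₀ ∂E/∂t, so J_d = 1.34 A/m².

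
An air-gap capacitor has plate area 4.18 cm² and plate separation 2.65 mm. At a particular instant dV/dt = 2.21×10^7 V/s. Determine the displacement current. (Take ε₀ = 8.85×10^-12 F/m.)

C = ε₀A/d = (8.85×10^-12)(4.18×10^-4)/(2.65×10^-3) = 1.396×10^-12 F.
I_d = C dV/dt = (1.396×10^-12)(2.21×10^7) = 3.09×10^-5 A.

3.09×10^-5 A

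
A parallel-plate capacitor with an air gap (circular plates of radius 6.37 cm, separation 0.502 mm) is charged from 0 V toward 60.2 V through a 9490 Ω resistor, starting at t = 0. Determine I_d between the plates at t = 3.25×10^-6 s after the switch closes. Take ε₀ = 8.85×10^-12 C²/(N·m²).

1.38×10^-3 A

C = ε₀A/d = (8.85×10^-12)(0.01275)/(5.02×10^-4) = 2.248×10^-10 F and τ = RC = 2.133×10^-6 s. I_d in the gap equals the RC charging current.
I_d(t) = (V₀/R) e^(−t/τ) = 6.344×10^-3 · e^(−1.524) = 1.38×10^-3 A.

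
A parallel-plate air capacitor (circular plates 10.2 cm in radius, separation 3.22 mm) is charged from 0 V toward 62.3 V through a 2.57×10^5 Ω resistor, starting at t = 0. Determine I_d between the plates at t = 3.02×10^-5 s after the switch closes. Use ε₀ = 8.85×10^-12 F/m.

6.55×10^-5 A

With C = ε₀A/d = (8.85×10^-12)(0.03269)/(3.22×10^-3) = 8.985×10^-11 F, the time constant is τ = RC = 2.309×10^-5 s, so t/τ = 1.308 and e^(−t/τ) = 0.2704.
I_d = I_cond = (V₀/R) e^(−t/τ) = (2.424×10^-4)(0.2704) = 6.55×10^-5 A.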